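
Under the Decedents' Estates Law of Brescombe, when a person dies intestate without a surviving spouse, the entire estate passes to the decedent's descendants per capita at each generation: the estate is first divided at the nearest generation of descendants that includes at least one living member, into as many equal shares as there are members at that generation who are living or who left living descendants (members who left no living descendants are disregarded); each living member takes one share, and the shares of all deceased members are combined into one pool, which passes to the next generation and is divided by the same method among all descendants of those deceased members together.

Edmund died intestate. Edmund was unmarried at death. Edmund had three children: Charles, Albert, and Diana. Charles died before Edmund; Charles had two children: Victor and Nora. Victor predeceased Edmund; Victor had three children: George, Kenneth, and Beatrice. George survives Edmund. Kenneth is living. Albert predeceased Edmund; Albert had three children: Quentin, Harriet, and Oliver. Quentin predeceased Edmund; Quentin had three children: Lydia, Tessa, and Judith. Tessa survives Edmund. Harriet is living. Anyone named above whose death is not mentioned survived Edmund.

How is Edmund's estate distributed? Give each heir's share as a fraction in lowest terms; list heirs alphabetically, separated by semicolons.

Beatrice 2/45; Diana 1/3; George 2/45; Harriet 2/15; Judith 2/45; Kenneth 2/45; Lydia 2/45; Nora 2/15; Oliver 2/15; Tessa 2/45

There is no surviving spouse, so the entire estate passes to Edmund's descendants per capita at each generation.
At generation 1 (Charles, Albert, Diana) there are 3 shares of (1)/3 = 1/3 each.
Living: Diana — each takes 1/3.
Deceased: Charles and Albert. Their combined 2/3 is pooled and carried to generation 2.
At generation 2 (Victor, Nora, Quentin, Harriet, Oliver) there are 5 shares of (2/3)/5 = 2/15 each.
Living: Nora, Harriet, and Oliver — each takes 2/15.
Deceased: Victor and Quentin. Their combined 4/15 is pooled and carried to generation 3.
At generation 3 (George, Kenneth, Beatrice, Lydia, Tessa, Judith) there are 6 shares of (4/15)/6 = 2/45 each.
Living: George, Kenneth, Beatrice, Lydia, Tessa, and Judith — each takes 2/45.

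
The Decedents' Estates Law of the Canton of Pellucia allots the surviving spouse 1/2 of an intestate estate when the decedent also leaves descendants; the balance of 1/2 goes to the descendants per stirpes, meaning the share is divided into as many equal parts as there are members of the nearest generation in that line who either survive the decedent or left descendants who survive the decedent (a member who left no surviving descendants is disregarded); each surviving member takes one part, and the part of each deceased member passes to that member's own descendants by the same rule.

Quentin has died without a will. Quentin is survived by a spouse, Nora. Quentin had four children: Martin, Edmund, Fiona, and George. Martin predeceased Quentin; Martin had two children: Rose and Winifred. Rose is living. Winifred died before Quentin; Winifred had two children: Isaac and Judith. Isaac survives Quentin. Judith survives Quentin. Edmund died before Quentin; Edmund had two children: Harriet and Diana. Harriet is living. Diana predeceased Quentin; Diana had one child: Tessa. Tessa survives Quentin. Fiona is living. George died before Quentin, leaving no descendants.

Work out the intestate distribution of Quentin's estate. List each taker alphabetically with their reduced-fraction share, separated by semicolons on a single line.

Nora, as surviving spouse, takes 1/2.
The remaining 1/2 passes to Quentin's descendants per stirpes.
George left no surviving issue, so that branch lapses and is disregarded.
The 1/2 is divided into 3 equal shares of 1/6 among Martin, Edmund, Fiona.
Martin predeceased; the 1/6 allotted to Martin's branch passes to Martin's issue by representation.
The 1/6 is divided into 2 equal shares of 1/12 among Rose, Winifred.
Rose is living and takes 1/12.
Winifred predeceased; the 1/12 allotted to Winifred's branch passes to Winifred's issue by representation.
The 1/12 is divided into 2 equal shares of 1/24 among Isaac, Judith.
Isaac is living and takes 1/24.
Judith is living and takes 1/24.
Edmund predeceased; the 1/6 allotted to Edmund's branch passes to Edmund's issue by representation.
The 1/6 is divided into 2 equal shares of 1/12 among Harriet, Diana.
Harriet is living and takes 1/12.
Diana predeceased; the 1/12 allotted to Diana's branch passes to Diana's issue by representation.
Tessa is the sole taker at this level and receives the full 1/12.
Fiona is living and takes 1/6.

Fiona 1/6; Harriet 1/12; Isaac 1/24; Judith 1/24; Nora 1/2; Rose 1/12; Tessa 1/12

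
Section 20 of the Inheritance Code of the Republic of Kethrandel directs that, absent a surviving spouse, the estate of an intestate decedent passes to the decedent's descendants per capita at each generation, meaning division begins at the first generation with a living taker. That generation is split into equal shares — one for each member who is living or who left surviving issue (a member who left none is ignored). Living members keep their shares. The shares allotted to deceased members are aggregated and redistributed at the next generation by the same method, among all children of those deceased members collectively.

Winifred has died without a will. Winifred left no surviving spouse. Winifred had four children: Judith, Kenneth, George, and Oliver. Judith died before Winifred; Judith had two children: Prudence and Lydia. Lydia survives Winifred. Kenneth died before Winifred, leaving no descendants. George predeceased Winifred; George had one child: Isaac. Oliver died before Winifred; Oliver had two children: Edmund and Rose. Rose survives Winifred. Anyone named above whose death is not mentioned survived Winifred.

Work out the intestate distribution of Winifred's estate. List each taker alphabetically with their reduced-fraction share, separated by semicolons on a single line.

There is no surviving spouse, so the entire estate passes to Winifred's descendants per capita at each generation.
No one at generation 1 (Judith, George, Oliver) is living; moving to the next generation.
At generation 2 (Prudence, Lydia, Isaac, Edmund, Rose) there are 5 shares of (1)/5 = 1/5 each.
Living: Prudence, Lydia, Isaac, Edmund, and Rose — each takes 1/5.

Edmund 1/5; Isaac 1/5; Lydia 1/5; Prudence 1/5; Rose 1/5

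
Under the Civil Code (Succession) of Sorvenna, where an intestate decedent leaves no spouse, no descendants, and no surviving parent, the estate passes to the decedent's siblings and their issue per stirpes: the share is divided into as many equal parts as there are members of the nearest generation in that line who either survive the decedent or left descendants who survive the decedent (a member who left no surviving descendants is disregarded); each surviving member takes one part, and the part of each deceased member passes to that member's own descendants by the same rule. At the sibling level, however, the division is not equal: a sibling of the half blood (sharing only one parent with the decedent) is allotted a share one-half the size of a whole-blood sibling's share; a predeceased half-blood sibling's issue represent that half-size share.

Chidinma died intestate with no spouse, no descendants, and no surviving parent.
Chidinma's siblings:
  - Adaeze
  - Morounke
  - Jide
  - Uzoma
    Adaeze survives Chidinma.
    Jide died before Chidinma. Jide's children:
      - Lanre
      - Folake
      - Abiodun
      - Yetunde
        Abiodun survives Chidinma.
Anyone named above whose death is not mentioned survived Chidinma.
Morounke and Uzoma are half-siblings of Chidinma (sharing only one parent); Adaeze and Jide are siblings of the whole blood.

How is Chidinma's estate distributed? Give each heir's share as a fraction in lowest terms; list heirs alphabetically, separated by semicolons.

Abiodun 1/12; Adaeze 1/3; Folake 1/12; Lanre 1/12; Morounke 1/6; Uzoma 1/6; Yetunde 1/12

No spouse, descendants, or parent survives, so the estate passes to Chidinma's siblings per stirpes.
Half-blood siblings count for one-half the weight of whole-blood siblings at the initial division.
Dividing 1 in proportion to weights (total weight 3): Adaeze (weight 1) → 1/3; Morounke (weight 1/2) → 1/6; Jide (weight 1) → 1/3; Uzoma (weight 1/2) → 1/6.
Adaeze is living and takes 1/3.
Morounke is living and takes 1/6.
Jide predeceased; the 1/3 allotted to Jide's branch passes to Jide's issue by representation.
The 1/3 is divided into 4 equal shares of 1/12 among Lanre, Folake, Abiodun, Yetunde.
Lanre is living and takes 1/12.
Folake is living and takes 1/12.
Abiodun is living and takes 1/12.
Yetunde is living and takes 1/12.
Uzoma is living and takes 1/6.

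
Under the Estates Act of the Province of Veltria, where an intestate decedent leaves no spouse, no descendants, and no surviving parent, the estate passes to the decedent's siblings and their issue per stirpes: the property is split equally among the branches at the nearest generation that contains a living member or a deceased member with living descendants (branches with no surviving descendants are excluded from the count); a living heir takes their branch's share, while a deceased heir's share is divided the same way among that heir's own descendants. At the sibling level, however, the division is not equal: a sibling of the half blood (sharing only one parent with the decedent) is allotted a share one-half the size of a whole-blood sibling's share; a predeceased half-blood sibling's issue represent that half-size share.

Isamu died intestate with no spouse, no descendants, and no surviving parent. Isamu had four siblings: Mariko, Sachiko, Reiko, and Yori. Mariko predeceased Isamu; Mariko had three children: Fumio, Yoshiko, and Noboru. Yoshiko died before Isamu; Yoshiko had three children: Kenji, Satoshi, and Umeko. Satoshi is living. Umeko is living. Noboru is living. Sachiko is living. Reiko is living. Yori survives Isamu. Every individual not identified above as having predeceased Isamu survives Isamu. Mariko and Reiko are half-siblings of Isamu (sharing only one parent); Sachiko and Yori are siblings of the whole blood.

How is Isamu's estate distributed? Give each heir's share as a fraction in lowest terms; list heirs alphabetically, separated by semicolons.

Fumio 1/18; Kenji 1/54; Noboru 1/18; Reiko 1/6; Sachiko 1/3; Satoshi 1/54; Umeko 1/54; Yori 1/3

No spouse, descendants, or parent survives, so the estate passes to Isamu's siblings per stirpes.
Half-blood siblings count for one-half the weight of whole-blood siblings at the initial division.
Dividing 1 in proportion to weights (total weight 3): Mariko (weight 1/2) → 1/6; Sachiko (weight 1) → 1/3; Reiko (weight 1/2) → 1/6; Yori (weight 1) → 1/3.
Mariko predeceased; the 1/6 allotted to Mariko's branch passes to Mariko's issue by representation.
The 1/6 is divided into 3 equal shares of 1/18 among Fumio, Yoshiko, Noboru.
Fumio is living and takes 1/18.
Yoshiko predeceased; the 1/18 allotted to Yoshiko's branch passes to Yoshiko's issue by representation.
The 1/18 is divided into 3 equal shares of 1/54 among Kenji, Satoshi, Umeko.
Kenji is living and takes 1/54.
Satoshi is living and takes 1/54.
Umeko is living and takes 1/54.
Noboru is living and takes 1/18.
Sachiko is living and takes 1/3.
Reiko is living and takes 1/6.
Yori is living and takes 1/3.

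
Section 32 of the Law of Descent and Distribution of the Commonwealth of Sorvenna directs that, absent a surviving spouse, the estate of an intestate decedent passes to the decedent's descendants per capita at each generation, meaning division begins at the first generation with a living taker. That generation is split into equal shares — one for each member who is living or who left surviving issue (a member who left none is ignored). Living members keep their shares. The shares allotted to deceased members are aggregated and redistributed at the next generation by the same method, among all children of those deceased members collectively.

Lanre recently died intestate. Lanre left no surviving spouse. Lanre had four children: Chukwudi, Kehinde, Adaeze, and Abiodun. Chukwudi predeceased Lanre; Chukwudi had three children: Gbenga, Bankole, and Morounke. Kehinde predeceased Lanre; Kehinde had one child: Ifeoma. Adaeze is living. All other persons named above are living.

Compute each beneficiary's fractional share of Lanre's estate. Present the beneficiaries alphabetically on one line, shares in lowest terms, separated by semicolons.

Abiodun 1/4; Adaeze 1/4; Bankole 1/8; Gbenga 1/8; Ifeoma 1/8; Morounke 1/8

There is no surviving spouse, so the entire estate passes to Lanre's descendants per capita at each generation.
At generation 1 (Chukwudi, Kehinde, Adaeze, Abiodun) there are 4 shares of (1)/4 = 1/4 each.
Living: Adaeze and Abiodun — each takes 1/4.
Deceased: Chukwudi and Kehinde. Their combined 1/2 is pooled and carried to generation 2.
At generation 2 (Gbenga, Bankole, Morounke, Ifeoma) there are 4 shares of (1/2)/4 = 1/8 each.
Living: Gbenga, Bankole, Morounke, and Ifeoma — each takes 1/8.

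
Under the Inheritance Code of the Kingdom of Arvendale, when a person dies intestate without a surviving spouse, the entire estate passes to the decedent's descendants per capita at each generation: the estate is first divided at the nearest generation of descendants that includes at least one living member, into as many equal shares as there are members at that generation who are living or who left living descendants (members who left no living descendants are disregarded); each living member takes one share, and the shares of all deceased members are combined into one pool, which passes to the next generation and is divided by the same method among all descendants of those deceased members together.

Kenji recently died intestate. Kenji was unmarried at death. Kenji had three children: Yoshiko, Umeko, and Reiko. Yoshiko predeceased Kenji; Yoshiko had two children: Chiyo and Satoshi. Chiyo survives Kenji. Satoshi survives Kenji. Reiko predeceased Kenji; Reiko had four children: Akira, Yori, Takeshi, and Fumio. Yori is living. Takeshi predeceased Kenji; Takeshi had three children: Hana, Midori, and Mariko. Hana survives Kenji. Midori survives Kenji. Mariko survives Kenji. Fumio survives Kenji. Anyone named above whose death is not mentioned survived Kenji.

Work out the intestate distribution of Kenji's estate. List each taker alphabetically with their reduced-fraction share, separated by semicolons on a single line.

There is no surviving spouse, so the entire estate passes to Kenji's descendants per capita at each generation.
At generation 1 (Yoshiko, Umeko, Reiko) there are 3 shares of (1)/3 = 1/3 each.
Living: Umeko — each takes 1/3.
Deceased: Yoshiko and Reiko. Their combined 2/3 is pooled and carried to generation 2.
At generation 2 (Chiyo, Satoshi, Akira, Yori, Takeshi, Fumio) there are 6 shares of (2/3)/6 = 1/9 each.
Living: Chiyo, Satoshi, Akira, Yori, and Fumio — each takes 1/9.
Deceased: Takeshi. That 1/9 share is carried to generation 3.
At generation 3 (Hana, Midori, Mariko) there are 3 shares of (1/9)/3 = 1/27 each.
Living: Hana, Midori, and Mariko — each takes 1/27.

Akira 1/9; Chiyo 1/9; Fumio 1/9; Hana 1/27; Mariko 1/27; Midori 1/27; Satoshi 1/9; Umeko 1/3; Yori 1/9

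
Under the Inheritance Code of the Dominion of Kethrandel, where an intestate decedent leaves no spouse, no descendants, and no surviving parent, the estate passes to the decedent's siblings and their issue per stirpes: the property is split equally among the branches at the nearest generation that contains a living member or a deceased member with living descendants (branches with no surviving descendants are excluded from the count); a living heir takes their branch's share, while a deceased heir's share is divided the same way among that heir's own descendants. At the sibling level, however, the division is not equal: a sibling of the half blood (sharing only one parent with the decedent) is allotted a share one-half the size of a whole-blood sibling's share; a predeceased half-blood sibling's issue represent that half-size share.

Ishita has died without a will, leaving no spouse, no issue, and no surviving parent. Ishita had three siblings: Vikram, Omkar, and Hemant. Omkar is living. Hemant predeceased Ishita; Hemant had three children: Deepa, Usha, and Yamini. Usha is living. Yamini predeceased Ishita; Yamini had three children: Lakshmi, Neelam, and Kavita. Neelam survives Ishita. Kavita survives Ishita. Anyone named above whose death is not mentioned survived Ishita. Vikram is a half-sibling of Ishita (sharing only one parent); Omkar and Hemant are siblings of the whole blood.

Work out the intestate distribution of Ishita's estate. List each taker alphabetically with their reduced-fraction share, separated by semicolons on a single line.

No spouse, descendants, or parent survives, so the estate passes to Ishita's siblings per stirpes.
Half-blood siblings count for one-half the weight of whole-blood siblings at the initial division.
Dividing 1 in proportion to weights (total weight 5/2): Vikram (weight 1/2) → 1/5; Omkar (weight 1) → 2/5; Hemant (weight 1) → 2/5.
Vikram is living and takes 1/5.
Omkar is living and takes 2/5.
Hemant predeceased; the 2/5 allotted to Hemant's branch passes to Hemant's issue by representation.
The 2/5 is divided into 3 equal shares of 2/15 among Deepa, Usha, Yamini.
Deepa is living and takes 2/15.
Usha is living and takes 2/15.
Yamini predeceased; the 2/15 allotted to Yamini's branch passes to Yamini's issue by representation.
The 2/15 is divided into 3 equal shares of 2/45 among Lakshmi, Neelam, Kavita.
Lakshmi is living and takes 2/45.
Neelam is living and takes 2/45.
Kavita is living and takes 2/45.

Deepa 2/15; Kavita 2/45; Lakshmi 2/45; Neelam 2/45; Omkar 2/5; Usha 2/15; Vikram 1/5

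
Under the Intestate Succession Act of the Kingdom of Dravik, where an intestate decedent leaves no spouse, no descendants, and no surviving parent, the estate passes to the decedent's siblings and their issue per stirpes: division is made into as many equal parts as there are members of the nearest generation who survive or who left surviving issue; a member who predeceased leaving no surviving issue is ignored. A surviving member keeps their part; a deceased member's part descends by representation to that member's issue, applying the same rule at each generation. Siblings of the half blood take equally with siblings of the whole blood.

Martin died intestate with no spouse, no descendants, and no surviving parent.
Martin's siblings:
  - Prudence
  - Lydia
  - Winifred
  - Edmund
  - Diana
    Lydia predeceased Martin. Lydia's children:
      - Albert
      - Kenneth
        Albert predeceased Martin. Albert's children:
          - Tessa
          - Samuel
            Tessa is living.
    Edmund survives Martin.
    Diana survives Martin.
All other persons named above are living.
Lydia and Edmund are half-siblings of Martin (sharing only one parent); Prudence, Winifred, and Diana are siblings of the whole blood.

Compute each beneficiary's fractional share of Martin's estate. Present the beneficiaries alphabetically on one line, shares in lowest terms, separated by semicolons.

No spouse, descendants, or parent survives, so the estate passes to Martin's siblings per stirpes.
Half-blood and whole-blood siblings take equally under the stated rule.
The estate is divided into 5 equal shares of 1/5 among Prudence, Lydia, Winifred, Edmund, Diana.
Prudence is living and takes 1/5.
Lydia predeceased; the 1/5 allotted to Lydia's branch passes to Lydia's issue by representation.
The 1/5 is divided into 2 equal shares of 1/10 among Albert, Kenneth.
Albert predeceased; the 1/10 allotted to Albert's branch passes to Albert's issue by representation.
The 1/10 is divided into 2 equal shares of 1/20 among Tessa, Samuel.
Tessa is living and takes 1/20.
Samuel is living and takes 1/20.
Kenneth is living and takes 1/10.
Winifred is living and takes 1/5.
Edmund is living and takes 1/5.
Diana is living and takes 1/5.

Diana 1/5; Edmund 1/5; Kenneth 1/10; Prudence 1/5; Samuel 1/20; Tessa 1/20; Winifred 1/5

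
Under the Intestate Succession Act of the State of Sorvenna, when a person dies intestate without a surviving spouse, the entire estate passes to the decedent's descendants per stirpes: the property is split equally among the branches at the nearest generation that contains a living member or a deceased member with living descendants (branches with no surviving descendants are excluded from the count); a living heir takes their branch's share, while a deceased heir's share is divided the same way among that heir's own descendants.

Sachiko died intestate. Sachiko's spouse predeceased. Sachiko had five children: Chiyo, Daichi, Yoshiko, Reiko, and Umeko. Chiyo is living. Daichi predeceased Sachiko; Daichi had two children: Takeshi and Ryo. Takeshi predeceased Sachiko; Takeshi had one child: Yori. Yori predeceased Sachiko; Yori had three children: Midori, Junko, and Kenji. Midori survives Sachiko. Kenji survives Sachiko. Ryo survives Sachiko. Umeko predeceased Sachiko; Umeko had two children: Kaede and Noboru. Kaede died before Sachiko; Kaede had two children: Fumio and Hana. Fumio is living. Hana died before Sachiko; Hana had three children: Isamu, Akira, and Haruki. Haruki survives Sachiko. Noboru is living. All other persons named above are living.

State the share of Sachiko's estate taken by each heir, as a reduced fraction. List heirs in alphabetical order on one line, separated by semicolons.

Akira 1/60; Chiyo 1/5; Fumio 1/20; Haruki 1/60; Isamu 1/60; Junko 1/30; Kenji 1/30; Midori 1/30; Noboru 1/10; Reiko 1/5; Ryo 1/10; Yoshiko 1/5

There is no surviving spouse, so the entire estate passes to Sachiko's descendants per stirpes.
The estate is divided into 5 equal shares of 1/5 among Chiyo, Daichi, Yoshiko, Reiko, Umeko.
Chiyo is living and takes 1/5.
Daichi predeceased; the 1/5 allotted to Daichi's branch passes to Daichi's issue by representation.
The 1/5 is divided into 2 equal shares of 1/10 among Takeshi, Ryo.
Takeshi predeceased; the 1/10 allotted to Takeshi's branch passes to Takeshi's issue by representation.
Yori's line is the sole branch at this level, so the full 1/10 passes to Yori's issue by representation.
The 1/10 is divided into 3 equal shares of 1/30 among Midori, Junko, Kenji.
Midori is living and takes 1/30.
Junko is living and takes 1/30.
Kenji is living and takes 1/30.
Ryo is living and takes 1/10.
Yoshiko is living and takes 1/5.
Reiko is living and takes 1/5.
Umeko predeceased; the 1/5 allotted to Umeko's branch passes to Umeko's issue by representation.
The 1/5 is divided into 2 equal shares of 1/10 among Kaede, Noboru.
Kaede predeceased; the 1/10 allotted to Kaede's branch passes to Kaede's issue by representation.
The 1/10 is divided into 2 equal shares of 1/20 among Fumio, Hana.
Fumio is living and takes 1/20.
Hana predeceased; the 1/20 allotted to Hana's branch passes to Hana's issue by representation.
The 1/20 is divided into 3 equal shares of 1/60 among Isamu, Akira, Haruki.
Isamu is living and takes 1/60.
Akira is living and takes 1/60.
Haruki is living and takes 1/60.
Noboru is living and takes 1/10.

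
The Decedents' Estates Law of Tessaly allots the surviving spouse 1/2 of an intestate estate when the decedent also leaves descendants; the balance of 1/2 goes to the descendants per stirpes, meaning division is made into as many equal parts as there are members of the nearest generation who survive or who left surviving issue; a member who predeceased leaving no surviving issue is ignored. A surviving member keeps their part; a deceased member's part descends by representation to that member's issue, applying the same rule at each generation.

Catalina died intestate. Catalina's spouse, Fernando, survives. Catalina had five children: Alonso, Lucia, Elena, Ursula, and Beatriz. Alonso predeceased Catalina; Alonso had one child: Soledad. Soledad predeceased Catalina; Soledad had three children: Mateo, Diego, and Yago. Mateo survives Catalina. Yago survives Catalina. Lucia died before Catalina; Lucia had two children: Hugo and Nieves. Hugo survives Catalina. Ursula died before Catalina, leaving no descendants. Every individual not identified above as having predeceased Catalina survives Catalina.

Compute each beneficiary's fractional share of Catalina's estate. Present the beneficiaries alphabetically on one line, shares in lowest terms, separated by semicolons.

Fernando, as surviving spouse, takes 1/2.
The remaining 1/2 passes to Catalina's descendants per stirpes.
Ursula left no surviving issue, so that branch lapses and is disregarded.
The 1/2 is divided into 4 equal shares of 1/8 among Alonso, Lucia, Elena, Beatriz.
Alonso predeceased; the 1/8 allotted to Alonso's branch passes to Alonso's issue by representation.
Soledad's line is the sole branch at this level, so the full 1/8 passes to Soledad's issue by representation.
The 1/8 is divided into 3 equal shares of 1/24 among Mateo, Diego, Yago.
Mateo is living and takes 1/24.
Diego is living and takes 1/24.
Yago is living and takes 1/24.
Lucia predeceased; the 1/8 allotted to Lucia's branch passes to Lucia's issue by representation.
The 1/8 is divided into 2 equal shares of 1/16 among Hugo, Nieves.
Hugo is living and takes 1/16.
Nieves is living and takes 1/16.
Elena is living and takes 1/8.
Beatriz is living and takes 1/8.

Beatriz 1/8; Diego 1/24; Elena 1/8; Fernando 1/2; Hugo 1/16; Mateo 1/24; Nieves 1/16; Yago 1/24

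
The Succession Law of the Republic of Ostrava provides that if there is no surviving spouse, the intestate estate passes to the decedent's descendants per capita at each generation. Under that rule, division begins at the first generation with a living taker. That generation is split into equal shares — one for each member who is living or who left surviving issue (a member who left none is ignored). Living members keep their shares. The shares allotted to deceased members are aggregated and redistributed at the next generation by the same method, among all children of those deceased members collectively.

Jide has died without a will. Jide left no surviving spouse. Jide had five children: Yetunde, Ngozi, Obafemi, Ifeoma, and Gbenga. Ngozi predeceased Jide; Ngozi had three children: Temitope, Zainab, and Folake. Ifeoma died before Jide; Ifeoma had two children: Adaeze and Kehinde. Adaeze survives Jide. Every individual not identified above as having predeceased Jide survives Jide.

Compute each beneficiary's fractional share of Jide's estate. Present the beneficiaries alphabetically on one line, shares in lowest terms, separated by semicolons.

Adaeze 2/25; Folake 2/25; Gbenga 1/5; Kehinde 2/25; Obafemi 1/5; Temitope 2/25; Yetunde 1/5; Zainab 2/25

There is no surviving spouse, so the entire estate passes to Jide's descendants per capita at each generation.
At generation 1 (Yetunde, Ngozi, Obafemi, Ifeoma, Gbenga) there are 5 shares of (1)/5 = 1/5 each.
Living: Yetunde, Obafemi, and Gbenga — each takes 1/5.
Deceased: Ngozi and Ifeoma. Their combined 2/5 is pooled and carried to generation 2.
At generation 2 (Temitope, Zainab, Folake, Adaeze, Kehinde) there are 5 shares of (2/5)/5 = 2/25 each.
Living: Temitope, Zainab, Folake, Adaeze, and Kehinde — each takes 2/25.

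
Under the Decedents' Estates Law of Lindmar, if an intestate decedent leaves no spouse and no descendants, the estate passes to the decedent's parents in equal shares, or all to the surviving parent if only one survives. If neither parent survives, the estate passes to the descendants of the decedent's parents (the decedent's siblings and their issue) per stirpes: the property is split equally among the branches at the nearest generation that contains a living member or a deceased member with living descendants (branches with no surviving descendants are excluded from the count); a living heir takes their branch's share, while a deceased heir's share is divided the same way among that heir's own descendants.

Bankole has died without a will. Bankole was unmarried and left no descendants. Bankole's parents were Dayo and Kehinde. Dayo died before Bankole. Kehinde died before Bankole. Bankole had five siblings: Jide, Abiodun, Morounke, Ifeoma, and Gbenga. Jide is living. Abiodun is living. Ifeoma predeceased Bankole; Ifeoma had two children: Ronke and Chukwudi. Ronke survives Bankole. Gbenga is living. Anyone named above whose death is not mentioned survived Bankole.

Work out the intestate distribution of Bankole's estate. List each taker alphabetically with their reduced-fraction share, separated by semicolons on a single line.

Neither parent survives and there are no descendants, so the estate passes to Bankole's siblings and their issue per stirpes.
The estate is divided into 5 equal shares of 1/5 among Jide, Abiodun, Morounke, Ifeoma, Gbenga.
Jide is living and takes 1/5.
Abiodun is living and takes 1/5.
Morounke is living and takes 1/5.
Ifeoma predeceased; the 1/5 allotted to Ifeoma's branch passes to Ifeoma's issue by representation.
The 1/5 is divided into 2 equal shares of 1/10 among Ronke, Chukwudi.
Ronke is living and takes 1/10.
Chukwudi is living and takes 1/10.
Gbenga is living and takes 1/5.

Abiodun 1/5; Chukwudi 1/10; Gbenga 1/5; Jide 1/5; Morounke 1/5; Ronke 1/10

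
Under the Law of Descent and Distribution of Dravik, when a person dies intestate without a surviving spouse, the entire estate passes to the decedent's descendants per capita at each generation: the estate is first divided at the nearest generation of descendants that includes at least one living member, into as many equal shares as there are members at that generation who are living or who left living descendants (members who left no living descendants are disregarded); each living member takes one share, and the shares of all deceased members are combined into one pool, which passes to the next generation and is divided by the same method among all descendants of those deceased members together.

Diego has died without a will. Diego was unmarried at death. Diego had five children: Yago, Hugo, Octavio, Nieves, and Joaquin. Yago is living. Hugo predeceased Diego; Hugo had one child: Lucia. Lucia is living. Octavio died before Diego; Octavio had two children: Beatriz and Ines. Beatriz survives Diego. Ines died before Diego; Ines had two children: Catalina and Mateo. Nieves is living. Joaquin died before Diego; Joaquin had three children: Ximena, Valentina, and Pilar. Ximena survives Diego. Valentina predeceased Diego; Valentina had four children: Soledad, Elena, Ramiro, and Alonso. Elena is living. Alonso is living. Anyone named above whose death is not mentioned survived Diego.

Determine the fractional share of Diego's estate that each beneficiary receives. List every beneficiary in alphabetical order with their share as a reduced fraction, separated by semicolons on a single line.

There is no surviving spouse, so the entire estate passes to Diego's descendants per capita at each generation.
At generation 1 (Yago, Hugo, Octavio, Nieves, Joaquin) there are 5 shares of (1)/5 = 1/5 each.
Living: Yago and Nieves — each takes 1/5.
Deceased: Hugo, Octavio, and Joaquin. Their combined 3/5 is pooled and carried to generation 2.
At generation 2 (Lucia, Beatriz, Ines, Ximena, Valentina, Pilar) there are 6 shares of (3/5)/6 = 1/10 each.
Living: Lucia, Beatriz, Ximena, and Pilar — each takes 1/10.
Deceased: Ines and Valentina. Their combined 1/5 is pooled and carried to generation 3.
At generation 3 (Catalina, Mateo, Soledad, Elena, Ramiro, Alonso) there are 6 shares of (1/5)/6 = 1/30 each.
Living: Catalina, Mateo, Soledad, Elena, Ramiro, and Alonso — each takes 1/30.

Alonso 1/30; Beatriz 1/10; Catalina 1/30; Elena 1/30; Lucia 1/10; Mateo 1/30; Nieves 1/5; Pilar 1/10; Ramiro 1/30; Soledad 1/30; Ximena 1/10; Yago 1/5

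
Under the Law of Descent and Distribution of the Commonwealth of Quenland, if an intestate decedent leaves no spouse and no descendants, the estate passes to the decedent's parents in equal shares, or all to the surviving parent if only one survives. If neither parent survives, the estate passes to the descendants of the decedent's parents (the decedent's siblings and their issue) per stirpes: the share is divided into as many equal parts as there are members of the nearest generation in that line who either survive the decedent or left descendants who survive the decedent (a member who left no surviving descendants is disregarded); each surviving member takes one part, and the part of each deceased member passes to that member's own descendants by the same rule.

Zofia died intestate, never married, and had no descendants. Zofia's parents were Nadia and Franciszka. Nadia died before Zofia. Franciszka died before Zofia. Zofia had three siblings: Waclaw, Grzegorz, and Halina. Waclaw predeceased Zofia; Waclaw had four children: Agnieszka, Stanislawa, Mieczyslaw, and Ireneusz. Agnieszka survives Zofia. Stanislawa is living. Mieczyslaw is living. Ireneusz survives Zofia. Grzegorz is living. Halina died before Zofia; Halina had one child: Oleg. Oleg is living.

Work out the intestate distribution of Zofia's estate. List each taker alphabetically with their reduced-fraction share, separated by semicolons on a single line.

Neither parent survives and there are no descendants, so the estate passes to Zofia's siblings and their issue per stirpes.
The estate is divided into 3 equal shares of 1/3 among Waclaw, Grzegorz, Halina.
Waclaw predeceased; the 1/3 allotted to Waclaw's branch passes to Waclaw's issue by representation.
The 1/3 is divided into 4 equal shares of 1/12 among Agnieszka, Stanislawa, Mieczyslaw, Ireneusz.
Agnieszka is living and takes 1/12.
Stanislawa is living and takes 1/12.
Mieczyslaw is living and takes 1/12.
Ireneusz is living and takes 1/12.
Grzegorz is living and takes 1/3.
Halina predeceased; the 1/3 allotted to Halina's branch passes to Halina's issue by representation.
Oleg is the sole taker at this level and receives the full 1/3.

Agnieszka 1/12; Grzegorz 1/3; Ireneusz 1/12; Mieczyslaw 1/12; Oleg 1/3; Stanislawa 1/12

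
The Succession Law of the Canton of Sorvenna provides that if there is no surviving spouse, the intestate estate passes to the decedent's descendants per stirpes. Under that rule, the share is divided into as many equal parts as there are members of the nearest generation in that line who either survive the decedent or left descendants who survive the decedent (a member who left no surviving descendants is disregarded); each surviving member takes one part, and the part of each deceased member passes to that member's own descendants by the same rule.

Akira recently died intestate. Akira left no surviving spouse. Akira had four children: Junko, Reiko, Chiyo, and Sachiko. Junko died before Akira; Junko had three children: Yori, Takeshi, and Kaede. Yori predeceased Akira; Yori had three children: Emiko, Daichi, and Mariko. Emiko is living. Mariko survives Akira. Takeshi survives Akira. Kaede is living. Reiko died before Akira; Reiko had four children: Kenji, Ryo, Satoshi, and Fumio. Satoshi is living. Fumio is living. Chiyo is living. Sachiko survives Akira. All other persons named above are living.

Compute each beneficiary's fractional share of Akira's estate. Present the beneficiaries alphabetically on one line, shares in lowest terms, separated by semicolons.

There is no surviving spouse, so the entire estate passes to Akira's descendants per stirpes.
The estate is divided into 4 equal shares of 1/4 among Junko, Reiko, Chiyo, Sachiko.
Junko predeceased; the 1/4 allotted to Junko's branch passes to Junko's issue by representation.
The 1/4 is divided into 3 equal shares of 1/12 among Yori, Takeshi, Kaede.
Yori predeceased; the 1/12 allotted to Yori's branch passes to Yori's issue by representation.
The 1/12 is divided into 3 equal shares of 1/36 among Emiko, Daichi, Mariko.
Emiko is living and takes 1/36.
Daichi is living and takes 1/36.
Mariko is living and takes 1/36.
Takeshi is living and takes 1/12.
Kaede is living and takes 1/12.
Reiko predeceased; the 1/4 allotted to Reiko's branch passes to Reiko's issue by representation.
The 1/4 is divided into 4 equal shares of 1/16 among Kenji, Ryo, Satoshi, Fumio.
Kenji is living and takes 1/16.
Ryo is living and takes 1/16.
Satoshi is living and takes 1/16.
Fumio is living and takes 1/16.
Chiyo is living and takes 1/4.
Sachiko is living and takes 1/4.

Chiyo 1/4; Daichi 1/36; Emiko 1/36; Fumio 1/16; Kaede 1/12; Kenji 1/16; Mariko 1/36; Ryo 1/16; Sachiko 1/4; Satoshi 1/16; Takeshi 1/12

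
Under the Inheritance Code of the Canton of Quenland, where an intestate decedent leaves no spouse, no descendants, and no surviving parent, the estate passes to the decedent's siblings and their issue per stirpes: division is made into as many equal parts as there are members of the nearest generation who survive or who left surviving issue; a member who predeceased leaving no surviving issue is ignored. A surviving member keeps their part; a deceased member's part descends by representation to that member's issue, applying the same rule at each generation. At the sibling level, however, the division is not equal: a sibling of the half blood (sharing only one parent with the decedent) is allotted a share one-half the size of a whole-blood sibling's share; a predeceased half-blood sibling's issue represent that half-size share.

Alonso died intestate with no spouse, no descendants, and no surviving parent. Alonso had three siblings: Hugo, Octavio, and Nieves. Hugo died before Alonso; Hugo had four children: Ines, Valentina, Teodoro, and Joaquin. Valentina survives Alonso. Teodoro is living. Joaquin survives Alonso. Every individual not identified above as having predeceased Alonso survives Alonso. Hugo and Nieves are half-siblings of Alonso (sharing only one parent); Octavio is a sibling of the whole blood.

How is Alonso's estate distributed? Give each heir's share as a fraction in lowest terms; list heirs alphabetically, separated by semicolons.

Ines 1/16; Joaquin 1/16; Nieves 1/4; Octavio 1/2; Teodoro 1/16; Valentina 1/16

No spouse, descendants, or parent survives, so the estate passes to Alonso's siblings per stirpes.
Half-blood siblings count for one-half the weight of whole-blood siblings at the initial division.
Dividing 1 in proportion to weights (total weight 2): Hugo (weight 1/2) → 1/4; Octavio (weight 1) → 1/2; Nieves (weight 1/2) → 1/4.
Hugo predeceased; the 1/4 allotted to Hugo's branch passes to Hugo's issue by representation.
The 1/4 is divided into 4 equal shares of 1/16 among Ines, Valentina, Teodoro, Joaquin.
Ines is living and takes 1/16.
Valentina is living and takes 1/16.
Teodoro is living and takes 1/16.
Joaquin is living and takes 1/16.
Octavio is living and takes 1/2.
Nieves is living and takes 1/4.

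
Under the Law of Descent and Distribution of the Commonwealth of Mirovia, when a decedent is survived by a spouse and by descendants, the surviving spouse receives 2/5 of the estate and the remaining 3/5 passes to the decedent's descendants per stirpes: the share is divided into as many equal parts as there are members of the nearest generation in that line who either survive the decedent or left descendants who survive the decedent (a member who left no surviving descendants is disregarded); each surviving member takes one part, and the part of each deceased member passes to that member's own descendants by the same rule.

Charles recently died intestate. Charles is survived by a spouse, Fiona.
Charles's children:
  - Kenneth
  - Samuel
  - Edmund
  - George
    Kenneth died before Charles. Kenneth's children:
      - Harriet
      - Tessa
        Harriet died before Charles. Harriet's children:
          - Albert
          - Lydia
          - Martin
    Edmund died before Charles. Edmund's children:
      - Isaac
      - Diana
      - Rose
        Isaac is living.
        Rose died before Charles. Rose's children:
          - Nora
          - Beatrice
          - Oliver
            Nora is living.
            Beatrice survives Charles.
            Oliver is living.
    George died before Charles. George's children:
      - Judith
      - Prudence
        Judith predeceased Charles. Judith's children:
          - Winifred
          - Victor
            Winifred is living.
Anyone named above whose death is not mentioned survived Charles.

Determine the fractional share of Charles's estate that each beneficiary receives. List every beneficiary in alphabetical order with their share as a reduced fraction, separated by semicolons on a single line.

Albert 1/40; Beatrice 1/60; Diana 1/20; Fiona 2/5; Isaac 1/20; Lydia 1/40; Martin 1/40; Nora 1/60; Oliver 1/60; Prudence 3/40; Samuel 3/20; Tessa 3/40; Victor 3/80; Winifred 3/80

Fiona, as surviving spouse, takes 2/5.
The remaining 3/5 passes to Charles's descendants per stirpes.
The 3/5 is divided into 4 equal shares of 3/20 among Kenneth, Samuel, Edmund, George.
Kenneth predeceased; the 3/20 allotted to Kenneth's branch passes to Kenneth's issue by representation.
The 3/20 is divided into 2 equal shares of 3/40 among Harriet, Tessa.
Harriet predeceased; the 3/40 allotted to Harriet's branch passes to Harriet's issue by representation.
The 3/40 is divided into 3 equal shares of 1/40 among Albert, Lydia, Martin.
Albert is living and takes 1/40.
Lydia is living and takes 1/40.
Martin is living and takes 1/40.
Tessa is living and takes 3/40.
Samuel is living and takes 3/20.
Edmund predeceased; the 3/20 allotted to Edmund's branch passes to Edmund's issue by representation.
The 3/20 is divided into 3 equal shares of 1/20 among Isaac, Diana, Rose.
Isaac is living and takes 1/20.
Diana is living and takes 1/20.
Rose predeceased; the 1/20 allotted to Rose's branch passes to Rose's issue by representation.
The 1/20 is divided into 3 equal shares of 1/60 among Nora, Beatrice, Oliver.
Nora is living and takes 1/60.
Beatrice is living and takes 1/60.
Oliver is living and takes 1/60.
George predeceased; the 3/20 allotted to George's branch passes to George's issue by representation.
The 3/20 is divided into 2 equal shares of 3/40 among Judith, Prudence.
Judith predeceased; the 3/40 allotted to Judith's branch passes to Judith's issue by representation.
The 3/40 is divided into 2 equal shares of 3/80 among Winifred, Victor.
Winifred is living and takes 3/80.
Victor is living and takes 3/80.
Prudence is living and takes 3/40.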